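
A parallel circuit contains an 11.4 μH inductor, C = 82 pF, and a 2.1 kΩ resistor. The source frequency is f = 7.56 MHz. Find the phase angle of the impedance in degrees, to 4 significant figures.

-76.91°

ω = 2πf = 4.75e+07 rad/s
X_L = ωL = 541.5 Ω
X_C = 1/(ωC) = 256.7 Ω
Parallel: admittances add. Y = 1/R + 1/(jωL) + jωC
Y = (0.0004762 + j0.002048) S
|Y| = 0.002103 S → |Z| = 1/|Y| = 475.5 Ω, ∠Z = −∠Y = -76.91°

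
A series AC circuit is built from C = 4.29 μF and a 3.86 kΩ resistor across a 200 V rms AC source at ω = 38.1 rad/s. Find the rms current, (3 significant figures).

X_C = 1/(ωC) = 6120 Ω
Z = 3860 − j6120 Ω
|Z| = √(3860² + 6120²) = 7230 Ω
I = V/|Z| = 200/7230 = 27.6 mA

27.6 mA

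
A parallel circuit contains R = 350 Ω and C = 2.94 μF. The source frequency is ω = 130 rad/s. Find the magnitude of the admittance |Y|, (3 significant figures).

2.88 mS

X_C = 1/(ωC) = 2620 Ω
Parallel: admittances add. Y = 1/R + jωC
Y = (0.00286 + j0.000382) S
|Y| = 0.00288 S → |Z| = 1/|Y| = 347 Ω, ∠Z = −∠Y = -7.62°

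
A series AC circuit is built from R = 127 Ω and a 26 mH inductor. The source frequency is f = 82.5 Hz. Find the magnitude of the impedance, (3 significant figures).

128 Ω

ω = 2πf = 518.4 rad/s
X_L = ωL = 13.5 Ω
Z = 127 + j13.5 Ω
|Z| = √(127² + 13.5²) = 128 Ω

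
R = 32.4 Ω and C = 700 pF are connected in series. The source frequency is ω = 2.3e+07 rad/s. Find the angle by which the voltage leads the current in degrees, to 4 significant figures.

X_C = 1/(ωC) = 62.11 Ω
Z = 32.40 − j62.11 Ω
|Z| = √(32.40² + 62.11²) = 70.05 Ω
∠Z = arctan(-62.11/32.40) = -62.45°

-62.45°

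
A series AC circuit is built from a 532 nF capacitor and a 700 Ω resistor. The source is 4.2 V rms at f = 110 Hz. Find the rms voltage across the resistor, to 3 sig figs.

1.05 V

ω = 2πf = 691.2 rad/s
X_C = 1/(ωC) = 2720 Ω
Z = 700 − j2720 Ω
|Z| = √(700² + 2720²) = 2810 Ω
I = V/|Z| = 1.50 mA
V_R = I·|Z_R| = 0.00150 × 700 = 1.05 V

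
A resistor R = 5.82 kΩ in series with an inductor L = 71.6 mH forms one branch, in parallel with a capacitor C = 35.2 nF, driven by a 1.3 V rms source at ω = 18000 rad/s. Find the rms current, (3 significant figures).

805 μA

X_L = ωL = 1290 Ω
X_C = 1/(ωC) = 1580 Ω
Branch 1 (R+jX_L): Z₁ = 5820 + j1290 Ω, |Z₁| = 5960 Ω
Branch 2 (−jX_C): Z₂ = −j1580 Ω
Parallel: Z = Z₁Z₂/(Z₁+Z₂), |Z| = 1610 Ω, ∠Z = -74.7°
I = V/|Z| = 1.3/1610 = 805 μA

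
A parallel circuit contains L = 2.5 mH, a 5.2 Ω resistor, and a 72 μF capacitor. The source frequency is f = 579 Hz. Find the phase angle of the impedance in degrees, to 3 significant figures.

ω = 2πf = 3638 rad/s
X_L = ωL = 9.09 Ω
X_C = 1/(ωC) = 3.82 Ω
Parallel: admittances add. Y = 1/R + 1/(jωL) + jωC
Y = (0.192 + j0.152) S
|Y| = 0.245 S → |Z| = 1/|Y| = 4.08 Ω, ∠Z = −∠Y = -38.3°

-38.3°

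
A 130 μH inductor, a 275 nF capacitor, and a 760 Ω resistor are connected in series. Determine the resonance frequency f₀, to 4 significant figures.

26.62 kHz

ω₀ = 1/√(LC) = 1/√(0.00013 × 2.75e-07) = 167200 rad/s
f₀ = ω₀/(2π) = 26.62 kHz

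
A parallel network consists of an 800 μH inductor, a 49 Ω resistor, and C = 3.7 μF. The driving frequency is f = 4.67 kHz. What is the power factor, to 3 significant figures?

0.296

ω = 2πf = 29340 rad/s
X_L = ωL = 23.5 Ω
X_C = 1/(ωC) = 9.21 Ω
Parallel: admittances add. Y = 1/R + 1/(jωL) + jωC
Y = (0.0204 + j0.0660) S
|Y| = 0.0691 S → |Z| = 1/|Y| = 14.5 Ω, ∠Z = −∠Y = -72.8°
cos φ = cos(-72.8°) = 0.296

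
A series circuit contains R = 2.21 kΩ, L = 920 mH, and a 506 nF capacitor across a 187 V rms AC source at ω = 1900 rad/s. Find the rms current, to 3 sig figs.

X_L = ωL = 1750 Ω
X_C = 1/(ωC) = 1040 Ω
Net reactance X = X_L − X_C = 708 Ω
Z = 2210 + j708 Ω
|Z| = √(2210² + 708²) = 2320 Ω
I = V/|Z| = 187/2320 = 80.6 mA

80.6 mA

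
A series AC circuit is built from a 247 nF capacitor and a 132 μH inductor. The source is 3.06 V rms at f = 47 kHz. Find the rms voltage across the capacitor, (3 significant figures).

ω = 2πf = 295300 rad/s
X_L = ωL = 39.0 Ω
X_C = 1/(ωC) = 13.7 Ω
Net reactance X = X_L − X_C = 25.3 Ω
Z = j25.3 Ω
|Z| = √(0² + 25.3²) = 25.3 Ω
I = V/|Z| = 121 mA
V_C = I·|Z_C| = 0.121 × 13.7 = 1.66 V

1.66 V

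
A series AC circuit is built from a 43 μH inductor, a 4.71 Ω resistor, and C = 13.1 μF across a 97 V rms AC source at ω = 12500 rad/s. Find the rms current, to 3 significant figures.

13.3 A

X_L = ωL = 0.537 Ω
X_C = 1/(ωC) = 6.11 Ω
Net reactance X = X_L − X_C = -5.57 Ω
Z = 4.71 − j5.57 Ω
|Z| = √(4.71² + 5.57²) = 7.29 Ω
I = V/|Z| = 97/7.29 = 13.3 A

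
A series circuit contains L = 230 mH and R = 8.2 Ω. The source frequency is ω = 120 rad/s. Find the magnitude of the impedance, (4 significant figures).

X_L = ωL = 27.60 Ω
Z = 8.200 + j27.60 Ω
|Z| = √(8.200² + 27.60²) = 28.79 Ω

28.79 Ω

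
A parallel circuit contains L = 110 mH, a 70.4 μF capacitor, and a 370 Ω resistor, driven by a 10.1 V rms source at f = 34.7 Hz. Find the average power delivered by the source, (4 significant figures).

275.7 mW

ω = 2πf = 218.0 rad/s
X_L = ωL = 23.98 Ω
X_C = 1/(ωC) = 65.15 Ω
Parallel: admittances add. Y = 1/R + 1/(jωL) + jωC
Y = (0.002703 − j0.02635) S
|Y| = 0.02649 S → |Z| = 1/|Y| = 37.76 Ω, ∠Z = −∠Y = 84.14°
I = V/|Z| = 267.5 mA
P = VI cos φ = 10.1 × 0.2675 × cos(84.14°) = 275.7 mW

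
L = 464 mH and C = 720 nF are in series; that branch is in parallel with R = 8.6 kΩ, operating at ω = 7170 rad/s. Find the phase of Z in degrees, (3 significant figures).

70.0°

X_L = ωL = 3330 Ω
X_C = 1/(ωC) = 194 Ω
Branch 1: Z₁ = R = 8600 Ω
Branch 2 (series LC): Z₂ = j(X_L − X_C) = j3130 Ω
Parallel: Z = Z₁Z₂/(Z₁+Z₂), |Z| = 2940 Ω, ∠Z = 70.0°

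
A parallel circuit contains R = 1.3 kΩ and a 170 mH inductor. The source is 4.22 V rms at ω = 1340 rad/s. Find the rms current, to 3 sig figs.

X_L = ωL = 228 Ω
Parallel: admittances add. Y = 1/R + 1/(jωL)
Y = (0.000769 − j0.00439) S
|Y| = 0.00446 S → |Z| = 1/|Y| = 224 Ω, ∠Z = −∠Y = 80.1°
I = V/|Z| = 4.22/224 = 18.8 mA

18.8 mA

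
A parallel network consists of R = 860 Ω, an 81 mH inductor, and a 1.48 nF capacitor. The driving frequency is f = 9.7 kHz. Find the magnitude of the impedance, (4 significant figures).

856.0 Ω

ω = 2πf = 60950 rad/s
X_L = ωL = 4937 Ω
X_C = 1/(ωC) = 11090 Ω
Parallel: admittances add. Y = 1/R + 1/(jωL) + jωC
Y = (0.001163 − j0.0001124) S
|Y| = 0.001168 S → |Z| = 1/|Y| = 856.0 Ω, ∠Z = −∠Y = 5.519°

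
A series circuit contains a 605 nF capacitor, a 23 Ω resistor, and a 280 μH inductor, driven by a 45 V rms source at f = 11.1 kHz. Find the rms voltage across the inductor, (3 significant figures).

ω = 2πf = 69740 rad/s
X_L = ωL = 19.5 Ω
X_C = 1/(ωC) = 23.7 Ω
Net reactance X = X_L − X_C = -4.17 Ω
Z = 23.0 − j4.17 Ω
|Z| = √(23.0² + 4.17²) = 23.4 Ω
I = V/|Z| = 1.93 A
V_L = I·|Z_L| = 1.93 × 19.5 = 37.6 V

37.6 V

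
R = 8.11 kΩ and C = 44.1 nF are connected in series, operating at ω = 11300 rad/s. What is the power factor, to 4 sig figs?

X_C = 1/(ωC) = 2007 Ω
Z = 8110 − j2007 Ω
|Z| = √(8110² + 2007²) = 8355 Ω
∠Z = arctan(-2007/8110) = -13.90°
cos φ = cos(-13.90°) = 0.9707

0.9707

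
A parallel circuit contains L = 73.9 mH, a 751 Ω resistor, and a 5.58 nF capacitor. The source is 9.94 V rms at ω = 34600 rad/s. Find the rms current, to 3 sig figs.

X_L = ωL = 2560 Ω
X_C = 1/(ωC) = 5180 Ω
Parallel: admittances add. Y = 1/R + 1/(jωL) + jωC
Y = (0.00133 − j0.000198) S
|Y| = 0.00135 S → |Z| = 1/|Y| = 743 Ω, ∠Z = −∠Y = 8.46°
I = V/|Z| = 9.94/743 = 13.4 mA

13.4 mA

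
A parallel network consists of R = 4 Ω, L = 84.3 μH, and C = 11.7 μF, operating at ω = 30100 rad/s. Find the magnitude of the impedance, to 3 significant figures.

X_L = ωL = 2.54 Ω
X_C = 1/(ωC) = 2.84 Ω
Parallel: admittances add. Y = 1/R + 1/(jωL) + jωC
Y = (0.250 − j0.0419) S
|Y| = 0.253 S → |Z| = 1/|Y| = 3.94 Ω, ∠Z = −∠Y = 9.52°

3.94 Ω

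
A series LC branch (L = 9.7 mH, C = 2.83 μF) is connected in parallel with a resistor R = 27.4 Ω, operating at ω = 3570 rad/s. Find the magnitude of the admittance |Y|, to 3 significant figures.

39.7 mS

X_L = ωL = 34.6 Ω
X_C = 1/(ωC) = 99.0 Ω
Branch 1: Z₁ = R = 27.4 Ω
Branch 2 (series LC): Z₂ = j(X_L − X_C) = −j64.4 Ω
Parallel: Z = Z₁Z₂/(Z₁+Z₂), |Z| = 25.2 Ω, ∠Z = -23.1°
|Y| = 1/|Z| = 39.7 mS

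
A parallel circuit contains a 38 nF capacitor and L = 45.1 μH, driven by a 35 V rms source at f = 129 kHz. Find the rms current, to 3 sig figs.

ω = 2πf = 810500 rad/s
X_L = ωL = 36.6 Ω
X_C = 1/(ωC) = 32.5 Ω
Parallel: admittances add. Y = 1/(jωL) + jωC
Y = (0 + j0.00344) S
|Y| = 0.00344 S → |Z| = 1/|Y| = 290 Ω, ∠Z = −∠Y = -90.0°
I = V/|Z| = 35/290 = 121 mA

121 mA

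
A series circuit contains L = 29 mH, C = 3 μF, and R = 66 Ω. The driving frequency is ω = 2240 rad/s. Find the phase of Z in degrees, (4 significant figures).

X_L = ωL = 64.96 Ω
X_C = 1/(ωC) = 148.8 Ω
Net reactance X = X_L − X_C = -83.85 Ω
Z = 66.00 − j83.85 Ω
|Z| = √(66.00² + 83.85²) = 106.7 Ω
∠Z = arctan(-83.85/66.00) = -51.79°

-51.79°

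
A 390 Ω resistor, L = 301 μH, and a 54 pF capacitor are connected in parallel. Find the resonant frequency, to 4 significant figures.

ω₀ = 1/√(LC) = 1/√(0.000301 × 5.4e-11) = 7.844e+06 rad/s
f₀ = ω₀/(2π) = 1.248 MHz

1.248 MHz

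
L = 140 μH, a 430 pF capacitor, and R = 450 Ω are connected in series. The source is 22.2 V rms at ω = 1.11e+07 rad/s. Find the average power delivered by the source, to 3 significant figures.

110 mW

X_L = ωL = 1550 Ω
X_C = 1/(ωC) = 210 Ω
Net reactance X = X_L − X_C = 1340 Ω
Z = 450 + j1340 Ω
|Z| = √(450² + 1340²) = 1420 Ω
∠Z = arctan(1340/450) = 71.5°
I = V/|Z| = 15.7 mA
P = VI cos φ = 22.2 × 0.0157 × cos(71.5°) = 110 mW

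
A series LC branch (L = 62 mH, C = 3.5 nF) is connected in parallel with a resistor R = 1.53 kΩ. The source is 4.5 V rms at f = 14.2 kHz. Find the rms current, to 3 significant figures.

ω = 2πf = 89220 rad/s
X_L = ωL = 5530 Ω
X_C = 1/(ωC) = 3200 Ω
Branch 1: Z₁ = R = 1530 Ω
Branch 2 (series LC): Z₂ = j(X_L − X_C) = j2330 Ω
Parallel: Z = Z₁Z₂/(Z₁+Z₂), |Z| = 1280 Ω, ∠Z = 33.3°
I = V/|Z| = 4.5/1280 = 3.52 mA

3.52 mA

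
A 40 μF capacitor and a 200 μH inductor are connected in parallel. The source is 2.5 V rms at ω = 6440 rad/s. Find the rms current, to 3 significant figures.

X_L = ωL = 1.29 Ω
X_C = 1/(ωC) = 3.88 Ω
Parallel: admittances add. Y = 1/(jωL) + jωC
Y = (0 − j0.519) S
|Y| = 0.519 S → |Z| = 1/|Y| = 1.93 Ω, ∠Z = −∠Y = 90.0°
I = V/|Z| = 2.5/1.93 = 1.30 A

1.30 A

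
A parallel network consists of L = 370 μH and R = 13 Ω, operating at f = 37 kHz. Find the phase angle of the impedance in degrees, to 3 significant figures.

8.59°

ω = 2πf = 232500 rad/s
X_L = ωL = 86.0 Ω
Parallel: admittances add. Y = 1/R + 1/(jωL)
Y = (0.0769 − j0.0116) S
|Y| = 0.0778 S → |Z| = 1/|Y| = 12.9 Ω, ∠Z = −∠Y = 8.59°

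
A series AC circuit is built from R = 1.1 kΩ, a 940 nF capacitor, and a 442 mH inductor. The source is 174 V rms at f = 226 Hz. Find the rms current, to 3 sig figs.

ω = 2πf = 1420 rad/s
X_L = ωL = 628 Ω
X_C = 1/(ωC) = 749 Ω
Net reactance X = X_L − X_C = -122 Ω
Z = 1100 − j122 Ω
|Z| = √(1100² + 122²) = 1110 Ω
I = V/|Z| = 174/1110 = 157 mA

157 mA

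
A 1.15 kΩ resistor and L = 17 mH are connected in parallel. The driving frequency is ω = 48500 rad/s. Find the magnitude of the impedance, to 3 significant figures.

X_L = ωL = 825 Ω
Parallel: admittances add. Y = 1/R + 1/(jωL)
Y = (0.000870 − j0.00121) S
|Y| = 0.00149 S → |Z| = 1/|Y| = 670 Ω, ∠Z = −∠Y = 54.4°

670 Ω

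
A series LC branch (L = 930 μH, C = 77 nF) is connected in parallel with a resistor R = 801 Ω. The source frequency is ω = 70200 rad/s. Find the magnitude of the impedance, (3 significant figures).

X_L = ωL = 65.3 Ω
X_C = 1/(ωC) = 185 Ω
Branch 1: Z₁ = R = 801 Ω
Branch 2 (series LC): Z₂ = j(X_L − X_C) = −j120 Ω
Parallel: Z = Z₁Z₂/(Z₁+Z₂), |Z| = 118 Ω, ∠Z = -81.5°

118 Ω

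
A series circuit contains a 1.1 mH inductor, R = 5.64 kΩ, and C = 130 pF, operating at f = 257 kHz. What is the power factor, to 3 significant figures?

ω = 2πf = 1.615e+06 rad/s
X_L = ωL = 1780 Ω
X_C = 1/(ωC) = 4760 Ω
Net reactance X = X_L − X_C = -2990 Ω
Z = 5640 − j2990 Ω
|Z| = √(5640² + 2990²) = 6380 Ω
∠Z = arctan(-2990/5640) = -27.9°
cos φ = cos(-27.9°) = 0.884

0.884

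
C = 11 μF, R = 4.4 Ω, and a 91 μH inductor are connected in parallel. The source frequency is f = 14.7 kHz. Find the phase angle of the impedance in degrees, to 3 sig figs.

ω = 2πf = 92360 rad/s
X_L = ωL = 8.41 Ω
X_C = 1/(ωC) = 0.984 Ω
Parallel: admittances add. Y = 1/R + 1/(jωL) + jωC
Y = (0.227 + j0.897) S
|Y| = 0.925 S → |Z| = 1/|Y| = 1.08 Ω, ∠Z = −∠Y = -75.8°

-75.8°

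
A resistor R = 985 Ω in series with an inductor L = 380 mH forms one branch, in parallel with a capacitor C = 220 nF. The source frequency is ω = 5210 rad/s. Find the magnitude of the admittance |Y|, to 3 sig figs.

X_L = ωL = 1980 Ω
X_C = 1/(ωC) = 872 Ω
Branch 1 (R+jX_L): Z₁ = 985 + j1980 Ω, |Z₁| = 2210 Ω
Branch 2 (−jX_C): Z₂ = −j872 Ω
Parallel: Z = Z₁Z₂/(Z₁+Z₂), |Z| = 1300 Ω, ∠Z = -74.8°
|Y| = 1/|Z| = 768 μS

768 μS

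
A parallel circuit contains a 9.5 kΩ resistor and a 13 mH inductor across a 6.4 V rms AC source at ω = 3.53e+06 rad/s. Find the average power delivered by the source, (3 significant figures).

4.31 mW

X_L = ωL = 45900 Ω
Parallel: admittances add. Y = 1/R + 1/(jωL)
Y = (0.000105 − j2.18e-05) S
|Y| = 0.000107 S → |Z| = 1/|Y| = 9300 Ω, ∠Z = −∠Y = 11.7°
I = V/|Z| = 688 μA
P = VI cos φ = 6.4 × 0.000688 × cos(11.7°) = 4.31 mW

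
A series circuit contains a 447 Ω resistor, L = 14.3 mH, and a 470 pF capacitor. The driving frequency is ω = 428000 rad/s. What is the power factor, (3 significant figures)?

0.362

X_L = ωL = 6120 Ω
X_C = 1/(ωC) = 4970 Ω
Net reactance X = X_L − X_C = 1150 Ω
Z = 447 + j1150 Ω
|Z| = √(447² + 1150²) = 1230 Ω
∠Z = arctan(1150/447) = 68.7°
cos φ = cos(68.7°) = 0.362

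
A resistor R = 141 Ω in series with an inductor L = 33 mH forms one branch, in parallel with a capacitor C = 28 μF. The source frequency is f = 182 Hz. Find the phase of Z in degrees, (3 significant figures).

ω = 2πf = 1144 rad/s
X_L = ωL = 37.7 Ω
X_C = 1/(ωC) = 31.2 Ω
Branch 1 (R+jX_L): Z₁ = 141 + j37.7 Ω, |Z₁| = 146 Ω
Branch 2 (−jX_C): Z₂ = −j31.2 Ω
Parallel: Z = Z₁Z₂/(Z₁+Z₂), |Z| = 32.3 Ω, ∠Z = -77.7°

-77.7°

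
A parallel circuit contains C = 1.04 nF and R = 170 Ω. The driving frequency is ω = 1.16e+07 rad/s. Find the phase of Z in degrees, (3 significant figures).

X_C = 1/(ωC) = 82.9 Ω
Parallel: admittances add. Y = 1/R + jωC
Y = (0.00588 + j0.0121) S
|Y| = 0.0134 S → |Z| = 1/|Y| = 74.5 Ω, ∠Z = −∠Y = -64.0°

-64.0°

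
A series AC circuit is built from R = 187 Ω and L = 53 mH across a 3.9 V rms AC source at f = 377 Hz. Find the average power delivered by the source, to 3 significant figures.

ω = 2πf = 2369 rad/s
X_L = ωL = 126 Ω
Z = 187 + j126 Ω
|Z| = √(187² + 126²) = 225 Ω
∠Z = arctan(126/187) = 33.9°
I = V/|Z| = 17.3 mA
P = VI cos φ = 3.9 × 0.0173 × cos(33.9°) = 56.1 mW

56.1 mW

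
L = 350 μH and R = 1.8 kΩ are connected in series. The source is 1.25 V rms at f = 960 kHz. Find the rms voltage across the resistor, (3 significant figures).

0.811 V

ω = 2πf = 6.032e+06 rad/s
X_L = ωL = 2110 Ω
Z = 1800 + j2110 Ω
|Z| = √(1800² + 2110²) = 2770 Ω
I = V/|Z| = 451 μA
V_R = I·|Z_R| = 0.000451 × 1800 = 0.811 V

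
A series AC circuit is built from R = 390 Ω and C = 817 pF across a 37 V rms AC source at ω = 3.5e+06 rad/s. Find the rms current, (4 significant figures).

X_C = 1/(ωC) = 349.7 Ω
Z = 390.0 − j349.7 Ω
|Z| = √(390.0² + 349.7²) = 523.8 Ω
I = V/|Z| = 37/523.8 = 70.63 mA

70.63 mA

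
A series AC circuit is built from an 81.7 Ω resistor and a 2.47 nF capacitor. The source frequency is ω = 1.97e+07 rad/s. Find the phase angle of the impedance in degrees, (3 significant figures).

-14.1°

X_C = 1/(ωC) = 20.6 Ω
Z = 81.7 − j20.6 Ω
|Z| = √(81.7² + 20.6²) = 84.2 Ω
∠Z = arctan(-20.6/81.7) = -14.1°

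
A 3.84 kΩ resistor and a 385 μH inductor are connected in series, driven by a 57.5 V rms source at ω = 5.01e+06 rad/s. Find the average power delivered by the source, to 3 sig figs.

688 mW

X_L = ωL = 1930 Ω
Z = 3840 + j1930 Ω
|Z| = √(3840² + 1930²) = 4300 Ω
∠Z = arctan(1930/3840) = 26.7°
I = V/|Z| = 13.4 mA
P = VI cos φ = 57.5 × 0.0134 × cos(26.7°) = 688 mW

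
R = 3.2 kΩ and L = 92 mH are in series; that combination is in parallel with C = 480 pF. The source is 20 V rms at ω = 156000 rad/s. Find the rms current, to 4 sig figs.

X_L = ωL = 14350 Ω
X_C = 1/(ωC) = 13350 Ω
Branch 1 (R+jX_L): Z₁ = 3200 + j14350 Ω, |Z₁| = 14700 Ω
Branch 2 (−jX_C): Z₂ = −j13350 Ω
Parallel: Z = Z₁Z₂/(Z₁+Z₂), |Z| = 58590 Ω, ∠Z = -29.88°
I = V/|Z| = 20/58590 = 341.4 μA

341.4 μA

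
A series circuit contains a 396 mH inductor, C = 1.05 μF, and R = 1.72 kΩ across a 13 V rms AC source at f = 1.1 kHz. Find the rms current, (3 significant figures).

4.17 mA

ω = 2πf = 6912 rad/s
X_L = ωL = 2740 Ω
X_C = 1/(ωC) = 138 Ω
Net reactance X = X_L − X_C = 2600 Ω
Z = 1720 + j2600 Ω
|Z| = √(1720² + 2600²) = 3120 Ω
I = V/|Z| = 13/3120 = 4.17 mA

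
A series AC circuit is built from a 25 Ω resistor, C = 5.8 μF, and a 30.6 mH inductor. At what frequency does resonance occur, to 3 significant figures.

ω₀ = 1/√(LC) = 1/√(0.0306 × 5.8e-06) = 2374 rad/s
f₀ = ω₀/(2π) = 378 Hz

378 Hz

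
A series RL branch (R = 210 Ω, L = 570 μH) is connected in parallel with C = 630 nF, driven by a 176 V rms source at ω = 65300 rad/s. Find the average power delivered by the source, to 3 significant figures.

143 W

X_L = ωL = 37.2 Ω
X_C = 1/(ωC) = 24.3 Ω
Branch 1 (R+jX_L): Z₁ = 210 + j37.2 Ω, |Z₁| = 213 Ω
Branch 2 (−jX_C): Z₂ = −j24.3 Ω
Parallel: Z = Z₁Z₂/(Z₁+Z₂), |Z| = 24.6 Ω, ∠Z = -83.5°
I = V/|Z| = 7.14 A
P = VI cos φ = 176 × 7.14 × cos(-83.5°) = 143 W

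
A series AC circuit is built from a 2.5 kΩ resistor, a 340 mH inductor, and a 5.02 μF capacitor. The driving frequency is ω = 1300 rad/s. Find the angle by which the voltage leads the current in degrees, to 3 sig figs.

6.59°

X_L = ωL = 442 Ω
X_C = 1/(ωC) = 153 Ω
Net reactance X = X_L − X_C = 289 Ω
Z = 2500 + j289 Ω
|Z| = √(2500² + 289²) = 2520 Ω
∠Z = arctan(289/2500) = 6.59°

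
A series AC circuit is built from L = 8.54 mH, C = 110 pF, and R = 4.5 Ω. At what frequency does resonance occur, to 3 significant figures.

164 kHz

ω₀ = 1/√(LC) = 1/√(0.00854 × 1.1e-10) = 1.032e+06 rad/s
f₀ = ω₀/(2π) = 164 kHz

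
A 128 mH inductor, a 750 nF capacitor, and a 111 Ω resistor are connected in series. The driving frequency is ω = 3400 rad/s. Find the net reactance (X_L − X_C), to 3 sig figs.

X_L = ωL = 435 Ω
X_C = 1/(ωC) = 392 Ω
X = 435 − 392 = 43.0 Ω

43.0 Ω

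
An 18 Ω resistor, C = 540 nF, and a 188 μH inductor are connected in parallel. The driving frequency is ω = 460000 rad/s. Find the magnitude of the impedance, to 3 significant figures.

4.11 Ω

X_L = ωL = 86.5 Ω
X_C = 1/(ωC) = 4.03 Ω
Parallel: admittances add. Y = 1/R + 1/(jωL) + jωC
Y = (0.0556 + j0.237) S
|Y| = 0.243 S → |Z| = 1/|Y| = 4.11 Ω, ∠Z = −∠Y = -76.8°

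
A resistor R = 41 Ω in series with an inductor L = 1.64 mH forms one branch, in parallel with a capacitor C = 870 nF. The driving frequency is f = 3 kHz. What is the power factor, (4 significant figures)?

ω = 2πf = 18850 rad/s
X_L = ωL = 30.91 Ω
X_C = 1/(ωC) = 60.98 Ω
Branch 1 (R+jX_L): Z₁ = 41.00 + j30.91 Ω, |Z₁| = 51.35 Ω
Branch 2 (−jX_C): Z₂ = −j60.98 Ω
Parallel: Z = Z₁Z₂/(Z₁+Z₂), |Z| = 61.59 Ω, ∠Z = -16.73°
cos φ = cos(-16.73°) = 0.9577

0.9577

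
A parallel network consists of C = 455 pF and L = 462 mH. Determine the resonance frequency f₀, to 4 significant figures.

10.98 kHz

ω₀ = 1/√(LC) = 1/√(0.462 × 4.55e-10) = 68970 rad/s
f₀ = ω₀/(2π) = 10.98 kHz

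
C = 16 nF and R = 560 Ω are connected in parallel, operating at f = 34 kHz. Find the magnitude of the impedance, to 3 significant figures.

ω = 2πf = 213600 rad/s
X_C = 1/(ωC) = 293 Ω
Parallel: admittances add. Y = 1/R + jωC
Y = (0.00179 + j0.00342) S
|Y| = 0.00386 S → |Z| = 1/|Y| = 259 Ω, ∠Z = −∠Y = -62.4°

259 Ω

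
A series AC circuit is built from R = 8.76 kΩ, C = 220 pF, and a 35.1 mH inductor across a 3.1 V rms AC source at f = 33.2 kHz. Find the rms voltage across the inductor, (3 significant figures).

ω = 2πf = 208600 rad/s
X_L = ωL = 7320 Ω
X_C = 1/(ωC) = 21800 Ω
Net reactance X = X_L − X_C = -14500 Ω
Z = 8760 − j14500 Ω
|Z| = √(8760² + 14500²) = 16900 Ω
I = V/|Z| = 183 μA
V_L = I·|Z_L| = 0.000183 × 7320 = 1.34 V

1.34 V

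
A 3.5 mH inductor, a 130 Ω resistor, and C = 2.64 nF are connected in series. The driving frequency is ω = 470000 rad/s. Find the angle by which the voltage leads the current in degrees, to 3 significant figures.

X_L = ωL = 1640 Ω
X_C = 1/(ωC) = 806 Ω
Net reactance X = X_L − X_C = 839 Ω
Z = 130 + j839 Ω
|Z| = √(130² + 839²) = 849 Ω
∠Z = arctan(839/130) = 81.2°

81.2°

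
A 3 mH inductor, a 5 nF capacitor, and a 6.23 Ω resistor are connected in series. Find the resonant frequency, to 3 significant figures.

ω₀ = 1/√(LC) = 1/√(0.003 × 5e-09) = 258200 rad/s
f₀ = ω₀/(2π) = 41.1 kHz

41.1 kHz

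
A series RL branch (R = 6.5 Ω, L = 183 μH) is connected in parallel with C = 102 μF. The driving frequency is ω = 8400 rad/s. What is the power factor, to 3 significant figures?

X_L = ωL = 1.54 Ω
X_C = 1/(ωC) = 1.17 Ω
Branch 1 (R+jX_L): Z₁ = 6.50 + j1.54 Ω, |Z₁| = 6.68 Ω
Branch 2 (−jX_C): Z₂ = −j1.17 Ω
Parallel: Z = Z₁Z₂/(Z₁+Z₂), |Z| = 1.20 Ω, ∠Z = -80.0°
cos φ = cos(-80.0°) = 0.174

0.174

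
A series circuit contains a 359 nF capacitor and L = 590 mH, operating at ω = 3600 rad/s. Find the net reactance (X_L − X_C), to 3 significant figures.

X_L = ωL = 2120 Ω
X_C = 1/(ωC) = 774 Ω
X = 2120 − 774 = 1350 Ω

1350 Ω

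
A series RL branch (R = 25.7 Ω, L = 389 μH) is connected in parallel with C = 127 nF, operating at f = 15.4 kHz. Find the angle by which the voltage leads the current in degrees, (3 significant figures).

25.2°

ω = 2πf = 96760 rad/s
X_L = ωL = 37.6 Ω
X_C = 1/(ωC) = 81.4 Ω
Branch 1 (R+jX_L): Z₁ = 25.7 + j37.6 Ω, |Z₁| = 45.6 Ω
Branch 2 (−jX_C): Z₂ = −j81.4 Ω
Parallel: Z = Z₁Z₂/(Z₁+Z₂), |Z| = 73.1 Ω, ∠Z = 25.2°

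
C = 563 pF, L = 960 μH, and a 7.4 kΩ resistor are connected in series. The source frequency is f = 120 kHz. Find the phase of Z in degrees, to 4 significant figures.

ω = 2πf = 754000 rad/s
X_L = ωL = 723.8 Ω
X_C = 1/(ωC) = 2356 Ω
Net reactance X = X_L − X_C = -1632 Ω
Z = 7400 − j1632 Ω
|Z| = √(7400² + 1632²) = 7578 Ω
∠Z = arctan(-1632/7400) = -12.44°

-12.44°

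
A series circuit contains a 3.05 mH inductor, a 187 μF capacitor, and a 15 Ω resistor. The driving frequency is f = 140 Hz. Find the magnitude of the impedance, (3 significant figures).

ω = 2πf = 879.6 rad/s
X_L = ωL = 2.68 Ω
X_C = 1/(ωC) = 6.08 Ω
Net reactance X = X_L − X_C = -3.40 Ω
Z = 15.0 − j3.40 Ω
|Z| = √(15.0² + 3.40²) = 15.4 Ω

15.4 Ω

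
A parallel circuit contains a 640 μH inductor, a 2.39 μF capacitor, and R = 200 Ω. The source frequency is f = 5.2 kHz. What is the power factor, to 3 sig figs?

ω = 2πf = 32670 rad/s
X_L = ωL = 20.9 Ω
X_C = 1/(ωC) = 12.8 Ω
Parallel: admittances add. Y = 1/R + 1/(jωL) + jωC
Y = (0.00500 + j0.0303) S
|Y| = 0.0307 S → |Z| = 1/|Y| = 32.6 Ω, ∠Z = −∠Y = -80.6°
cos φ = cos(-80.6°) = 0.163

0.163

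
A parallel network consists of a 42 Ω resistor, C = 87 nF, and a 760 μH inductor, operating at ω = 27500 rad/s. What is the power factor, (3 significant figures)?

0.464

X_L = ωL = 20.9 Ω
X_C = 1/(ωC) = 418 Ω
Parallel: admittances add. Y = 1/R + 1/(jωL) + jωC
Y = (0.0238 − j0.0455) S
|Y| = 0.0513 S → |Z| = 1/|Y| = 19.5 Ω, ∠Z = −∠Y = 62.4°
cos φ = cos(62.4°) = 0.464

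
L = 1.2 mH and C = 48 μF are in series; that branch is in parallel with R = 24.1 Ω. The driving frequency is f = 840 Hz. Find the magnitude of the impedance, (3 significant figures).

2.37 Ω

ω = 2πf = 5278 rad/s
X_L = ωL = 6.33 Ω
X_C = 1/(ωC) = 3.95 Ω
Branch 1: Z₁ = R = 24.1 Ω
Branch 2 (series LC): Z₂ = j(X_L − X_C) = j2.39 Ω
Parallel: Z = Z₁Z₂/(Z₁+Z₂), |Z| = 2.37 Ω, ∠Z = 84.3°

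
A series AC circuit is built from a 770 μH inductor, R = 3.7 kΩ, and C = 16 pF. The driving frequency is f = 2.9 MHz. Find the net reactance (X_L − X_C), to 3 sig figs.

ω = 2πf = 1.822e+07 rad/s
X_L = ωL = 14000 Ω
X_C = 1/(ωC) = 3430 Ω
X = 14000 − 3430 = 10600 Ω

10600 Ω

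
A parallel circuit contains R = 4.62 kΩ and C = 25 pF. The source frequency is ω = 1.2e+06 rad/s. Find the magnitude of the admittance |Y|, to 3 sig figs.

219 μS

X_C = 1/(ωC) = 33300 Ω
Parallel: admittances add. Y = 1/R + jωC
Y = (0.000216 + j3e-05) S
|Y| = 0.000219 S → |Z| = 1/|Y| = 4580 Ω, ∠Z = −∠Y = -7.89°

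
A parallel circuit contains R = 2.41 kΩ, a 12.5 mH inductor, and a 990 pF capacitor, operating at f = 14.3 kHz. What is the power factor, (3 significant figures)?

0.460

ω = 2πf = 89850 rad/s
X_L = ωL = 1120 Ω
X_C = 1/(ωC) = 11200 Ω
Parallel: admittances add. Y = 1/R + 1/(jωL) + jωC
Y = (0.000415 − j0.000801) S
|Y| = 0.000902 S → |Z| = 1/|Y| = 1110 Ω, ∠Z = −∠Y = 62.6°
cos φ = cos(62.6°) = 0.460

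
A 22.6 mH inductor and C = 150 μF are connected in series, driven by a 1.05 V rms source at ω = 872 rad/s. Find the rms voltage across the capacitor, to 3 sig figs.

0.666 V

X_L = ωL = 19.7 Ω
X_C = 1/(ωC) = 7.65 Ω
Net reactance X = X_L − X_C = 12.1 Ω
Z = j12.1 Ω
|Z| = √(0² + 12.1²) = 12.1 Ω
I = V/|Z| = 87.1 mA
V_C = I·|Z_C| = 0.0871 × 7.65 = 0.666 V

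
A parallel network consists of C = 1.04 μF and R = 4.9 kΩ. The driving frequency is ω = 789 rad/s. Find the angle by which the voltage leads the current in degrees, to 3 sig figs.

-76.0°

X_C = 1/(ωC) = 1220 Ω
Parallel: admittances add. Y = 1/R + jωC
Y = (0.000204 + j0.000821) S
|Y| = 0.000846 S → |Z| = 1/|Y| = 1180 Ω, ∠Z = −∠Y = -76.0°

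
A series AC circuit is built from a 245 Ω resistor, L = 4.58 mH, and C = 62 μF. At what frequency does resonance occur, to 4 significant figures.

ω₀ = 1/√(LC) = 1/√(0.00458 × 6.2e-05) = 1877 rad/s
f₀ = ω₀/(2π) = 298.7 Hz

298.7 Hz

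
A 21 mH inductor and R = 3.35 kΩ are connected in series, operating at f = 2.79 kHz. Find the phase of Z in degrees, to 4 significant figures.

ω = 2πf = 17530 rad/s
X_L = ωL = 368.1 Ω
Z = 3350 + j368.1 Ω
|Z| = √(3350² + 368.1²) = 3370 Ω
∠Z = arctan(368.1/3350) = 6.271°

6.271°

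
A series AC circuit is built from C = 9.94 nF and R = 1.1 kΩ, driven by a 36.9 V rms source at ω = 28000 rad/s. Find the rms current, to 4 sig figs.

9.820 mA

X_C = 1/(ωC) = 3593 Ω
Z = 1100 − j3593 Ω
|Z| = √(1100² + 3593²) = 3758 Ω
I = V/|Z| = 36.9/3758 = 9.820 mA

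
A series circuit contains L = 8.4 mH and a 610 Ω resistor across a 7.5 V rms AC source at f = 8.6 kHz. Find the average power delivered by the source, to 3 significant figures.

59.4 mW

ω = 2πf = 54040 rad/s
X_L = ωL = 454 Ω
Z = 610 + j454 Ω
|Z| = √(610² + 454²) = 760 Ω
∠Z = arctan(454/610) = 36.7°
I = V/|Z| = 9.86 mA
P = VI cos φ = 7.5 × 0.00986 × cos(36.7°) = 59.4 mW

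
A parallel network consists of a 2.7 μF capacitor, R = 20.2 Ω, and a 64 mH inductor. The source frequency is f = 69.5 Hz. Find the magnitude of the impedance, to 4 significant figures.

16.56 Ω

ω = 2πf = 436.7 rad/s
X_L = ωL = 27.95 Ω
X_C = 1/(ωC) = 848.1 Ω
Parallel: admittances add. Y = 1/R + 1/(jωL) + jωC
Y = (0.04950 − j0.03460) S
|Y| = 0.06040 S → |Z| = 1/|Y| = 16.56 Ω, ∠Z = −∠Y = 34.95°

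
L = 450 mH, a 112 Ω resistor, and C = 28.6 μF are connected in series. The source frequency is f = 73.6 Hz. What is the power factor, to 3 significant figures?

0.646

ω = 2πf = 462.4 rad/s
X_L = ωL = 208 Ω
X_C = 1/(ωC) = 75.6 Ω
Net reactance X = X_L − X_C = 132 Ω
Z = 112 + j132 Ω
|Z| = √(112² + 132²) = 173 Ω
∠Z = arctan(132/112) = 49.8°
cos φ = cos(49.8°) = 0.646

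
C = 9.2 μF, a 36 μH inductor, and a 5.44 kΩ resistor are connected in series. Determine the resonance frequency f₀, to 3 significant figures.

ω₀ = 1/√(LC) = 1/√(3.6e-05 × 9.2e-06) = 54950 rad/s
f₀ = ω₀/(2π) = 8.75 kHz

8.75 kHz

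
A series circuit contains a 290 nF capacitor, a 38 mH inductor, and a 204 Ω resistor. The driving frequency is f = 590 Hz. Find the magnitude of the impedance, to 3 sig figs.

ω = 2πf = 3707 rad/s
X_L = ωL = 141 Ω
X_C = 1/(ωC) = 930 Ω
Net reactance X = X_L − X_C = -789 Ω
Z = 204 − j789 Ω
|Z| = √(204² + 789²) = 815 Ω

815 Ω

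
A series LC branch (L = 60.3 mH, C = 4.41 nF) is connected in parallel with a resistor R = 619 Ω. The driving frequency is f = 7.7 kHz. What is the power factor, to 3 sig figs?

ω = 2πf = 48380 rad/s
X_L = ωL = 2920 Ω
X_C = 1/(ωC) = 4690 Ω
Branch 1: Z₁ = R = 619 Ω
Branch 2 (series LC): Z₂ = j(X_L − X_C) = −j1770 Ω
Parallel: Z = Z₁Z₂/(Z₁+Z₂), |Z| = 584 Ω, ∠Z = -19.3°
cos φ = cos(-19.3°) = 0.944

0.944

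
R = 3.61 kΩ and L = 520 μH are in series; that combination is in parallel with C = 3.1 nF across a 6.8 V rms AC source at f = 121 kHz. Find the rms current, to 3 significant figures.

ω = 2πf = 760300 rad/s
X_L = ωL = 395 Ω
X_C = 1/(ωC) = 424 Ω
Branch 1 (R+jX_L): Z₁ = 3610 + j395 Ω, |Z₁| = 3630 Ω
Branch 2 (−jX_C): Z₂ = −j424 Ω
Parallel: Z = Z₁Z₂/(Z₁+Z₂), |Z| = 427 Ω, ∠Z = -83.3°
I = V/|Z| = 6.8/427 = 15.9 mA

15.9 mA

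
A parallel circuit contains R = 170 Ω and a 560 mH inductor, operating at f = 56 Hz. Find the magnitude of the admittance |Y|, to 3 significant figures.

ω = 2πf = 351.9 rad/s
X_L = ωL = 197 Ω
Parallel: admittances add. Y = 1/R + 1/(jωL)
Y = (0.00588 − j0.00508) S
|Y| = 0.00777 S → |Z| = 1/|Y| = 129 Ω, ∠Z = −∠Y = 40.8°

7.77 mS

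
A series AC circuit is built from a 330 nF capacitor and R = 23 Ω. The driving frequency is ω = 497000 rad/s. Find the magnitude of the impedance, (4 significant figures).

X_C = 1/(ωC) = 6.097 Ω
Z = 23.00 − j6.097 Ω
|Z| = √(23.00² + 6.097²) = 23.79 Ω

23.79 Ω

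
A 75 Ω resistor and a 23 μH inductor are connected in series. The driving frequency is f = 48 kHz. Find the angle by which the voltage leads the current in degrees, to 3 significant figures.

5.28°

ω = 2πf = 301600 rad/s
X_L = ωL = 6.94 Ω
Z = 75.0 + j6.94 Ω
|Z| = √(75.0² + 6.94²) = 75.3 Ω
∠Z = arctan(6.94/75.0) = 5.28°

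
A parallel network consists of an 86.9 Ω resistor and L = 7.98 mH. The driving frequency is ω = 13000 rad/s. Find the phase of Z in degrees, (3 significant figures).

40.0°

X_L = ωL = 104 Ω
Parallel: admittances add. Y = 1/R + 1/(jωL)
Y = (0.0115 − j0.00964) S
|Y| = 0.0150 S → |Z| = 1/|Y| = 66.6 Ω, ∠Z = −∠Y = 40.0°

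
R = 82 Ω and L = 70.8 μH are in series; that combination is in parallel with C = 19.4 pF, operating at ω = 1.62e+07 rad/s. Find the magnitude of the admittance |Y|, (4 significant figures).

556.6 μS

X_L = ωL = 1147 Ω
X_C = 1/(ωC) = 3182 Ω
Branch 1 (R+jX_L): Z₁ = 82.00 + j1147 Ω, |Z₁| = 1150 Ω
Branch 2 (−jX_C): Z₂ = −j3182 Ω
Parallel: Z = Z₁Z₂/(Z₁+Z₂), |Z| = 1797 Ω, ∠Z = 83.60°
|Y| = 1/|Z| = 556.6 μS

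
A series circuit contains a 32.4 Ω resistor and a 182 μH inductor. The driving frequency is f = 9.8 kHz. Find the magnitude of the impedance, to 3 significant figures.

34.3 Ω

ω = 2πf = 61580 rad/s
X_L = ωL = 11.2 Ω
Z = 32.4 + j11.2 Ω
|Z| = √(32.4² + 11.2²) = 34.3 Ω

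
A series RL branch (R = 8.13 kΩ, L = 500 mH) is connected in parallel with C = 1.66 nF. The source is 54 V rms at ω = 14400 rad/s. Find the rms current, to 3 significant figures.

X_L = ωL = 7200 Ω
X_C = 1/(ωC) = 41800 Ω
Branch 1 (R+jX_L): Z₁ = 8130 + j7200 Ω, |Z₁| = 10900 Ω
Branch 2 (−jX_C): Z₂ = −j41800 Ω
Parallel: Z = Z₁Z₂/(Z₁+Z₂), |Z| = 12800 Ω, ∠Z = 28.3°
I = V/|Z| = 54/12800 = 4.23 mA

4.23 mA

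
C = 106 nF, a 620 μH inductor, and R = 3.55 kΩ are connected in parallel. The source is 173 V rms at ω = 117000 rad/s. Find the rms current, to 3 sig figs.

244 mA

X_L = ωL = 72.5 Ω
X_C = 1/(ωC) = 80.6 Ω
Parallel: admittances add. Y = 1/R + 1/(jωL) + jωC
Y = (0.000282 − j0.00138) S
|Y| = 0.00141 S → |Z| = 1/|Y| = 708 Ω, ∠Z = −∠Y = 78.5°
I = V/|Z| = 173/708 = 244 mA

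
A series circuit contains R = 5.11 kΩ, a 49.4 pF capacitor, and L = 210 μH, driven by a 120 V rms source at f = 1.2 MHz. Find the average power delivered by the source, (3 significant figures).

ω = 2πf = 7.54e+06 rad/s
X_L = ωL = 1580 Ω
X_C = 1/(ωC) = 2680 Ω
Net reactance X = X_L − X_C = -1100 Ω
Z = 5110 − j1100 Ω
|Z| = √(5110² + 1100²) = 5230 Ω
∠Z = arctan(-1100/5110) = -12.2°
I = V/|Z| = 23.0 mA
P = VI cos φ = 120 × 0.0230 × cos(-12.2°) = 2.69 W

2.69 W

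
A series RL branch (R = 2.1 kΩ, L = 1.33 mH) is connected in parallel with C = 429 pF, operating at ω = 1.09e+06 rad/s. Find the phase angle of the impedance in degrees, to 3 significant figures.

X_L = ωL = 1450 Ω
X_C = 1/(ωC) = 2140 Ω
Branch 1 (R+jX_L): Z₁ = 2100 + j1450 Ω, |Z₁| = 2550 Ω
Branch 2 (−jX_C): Z₂ = −j2140 Ω
Parallel: Z = Z₁Z₂/(Z₁+Z₂), |Z| = 2470 Ω, ∠Z = -37.2°

-37.2°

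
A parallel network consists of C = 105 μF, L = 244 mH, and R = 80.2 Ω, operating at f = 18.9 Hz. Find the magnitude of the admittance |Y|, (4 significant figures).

ω = 2πf = 118.8 rad/s
X_L = ωL = 28.98 Ω
X_C = 1/(ωC) = 80.20 Ω
Parallel: admittances add. Y = 1/R + 1/(jωL) + jωC
Y = (0.01247 − j0.02204) S
|Y| = 0.02533 S → |Z| = 1/|Y| = 39.49 Ω, ∠Z = −∠Y = 60.50°

25.33 mS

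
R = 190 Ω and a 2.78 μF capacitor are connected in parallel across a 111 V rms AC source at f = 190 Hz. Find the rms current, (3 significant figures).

691 mA

ω = 2πf = 1194 rad/s
X_C = 1/(ωC) = 301 Ω
Parallel: admittances add. Y = 1/R + jωC
Y = (0.00526 + j0.00332) S
|Y| = 0.00622 S → |Z| = 1/|Y| = 161 Ω, ∠Z = −∠Y = -32.2°
I = V/|Z| = 111/161 = 691 mA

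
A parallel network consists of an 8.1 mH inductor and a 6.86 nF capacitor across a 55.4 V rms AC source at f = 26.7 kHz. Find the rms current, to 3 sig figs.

23.0 mA

ω = 2πf = 167800 rad/s
X_L = ωL = 1360 Ω
X_C = 1/(ωC) = 869 Ω
Parallel: admittances add. Y = 1/(jωL) + jωC
Y = (0 + j0.000415) S
|Y| = 0.000415 S → |Z| = 1/|Y| = 2410 Ω, ∠Z = −∠Y = -90.0°
I = V/|Z| = 55.4/2410 = 23.0 mA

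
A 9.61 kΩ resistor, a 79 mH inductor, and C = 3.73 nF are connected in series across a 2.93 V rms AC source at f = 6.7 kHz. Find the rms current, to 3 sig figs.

ω = 2πf = 42100 rad/s
X_L = ωL = 3330 Ω
X_C = 1/(ωC) = 6370 Ω
Net reactance X = X_L − X_C = -3040 Ω
Z = 9610 − j3040 Ω
|Z| = √(9610² + 3040²) = 10100 Ω
I = V/|Z| = 2.93/10100 = 291 μA

291 μA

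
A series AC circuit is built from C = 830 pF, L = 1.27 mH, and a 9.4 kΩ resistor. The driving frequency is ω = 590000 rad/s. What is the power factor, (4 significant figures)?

0.9907

X_L = ωL = 749.3 Ω
X_C = 1/(ωC) = 2042 Ω
Net reactance X = X_L − X_C = -1293 Ω
Z = 9400 − j1293 Ω
|Z| = √(9400² + 1293²) = 9488 Ω
∠Z = arctan(-1293/9400) = -7.831°
cos φ = cos(-7.831°) = 0.9907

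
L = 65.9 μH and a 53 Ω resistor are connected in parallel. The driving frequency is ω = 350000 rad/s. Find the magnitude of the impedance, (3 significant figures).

21.1 Ω

X_L = ωL = 23.1 Ω
Parallel: admittances add. Y = 1/R + 1/(jωL)
Y = (0.0189 − j0.0434) S
|Y| = 0.0473 S → |Z| = 1/|Y| = 21.1 Ω, ∠Z = −∠Y = 66.5°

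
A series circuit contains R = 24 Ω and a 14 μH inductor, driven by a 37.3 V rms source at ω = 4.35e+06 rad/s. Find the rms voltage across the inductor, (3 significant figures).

X_L = ωL = 60.9 Ω
Z = 24.0 + j60.9 Ω
|Z| = √(24.0² + 60.9²) = 65.5 Ω
I = V/|Z| = 570 mA
V_L = I·|Z_L| = 0.570 × 60.9 = 34.7 V

34.7 V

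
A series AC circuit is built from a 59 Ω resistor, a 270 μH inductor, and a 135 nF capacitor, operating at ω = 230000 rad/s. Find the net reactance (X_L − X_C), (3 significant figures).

X_L = ωL = 62.1 Ω
X_C = 1/(ωC) = 32.2 Ω
X = 62.1 − 32.2 = 29.9 Ω

29.9 Ω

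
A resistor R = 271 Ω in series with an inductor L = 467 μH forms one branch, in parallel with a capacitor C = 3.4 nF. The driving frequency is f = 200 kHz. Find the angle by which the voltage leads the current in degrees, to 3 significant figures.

-77.3°

ω = 2πf = 1.257e+06 rad/s
X_L = ωL = 587 Ω
X_C = 1/(ωC) = 234 Ω
Branch 1 (R+jX_L): Z₁ = 271 + j587 Ω, |Z₁| = 646 Ω
Branch 2 (−jX_C): Z₂ = −j234 Ω
Parallel: Z = Z₁Z₂/(Z₁+Z₂), |Z| = 340 Ω, ∠Z = -77.3°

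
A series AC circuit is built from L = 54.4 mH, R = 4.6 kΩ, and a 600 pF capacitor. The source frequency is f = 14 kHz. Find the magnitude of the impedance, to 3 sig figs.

ω = 2πf = 87960 rad/s
X_L = ωL = 4790 Ω
X_C = 1/(ωC) = 18900 Ω
Net reactance X = X_L − X_C = -14200 Ω
Z = 4600 − j14200 Ω
|Z| = √(4600² + 14200²) = 14900 Ω

14900 Ω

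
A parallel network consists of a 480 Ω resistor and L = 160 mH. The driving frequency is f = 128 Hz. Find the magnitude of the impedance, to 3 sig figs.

ω = 2πf = 804.2 rad/s
X_L = ωL = 129 Ω
Parallel: admittances add. Y = 1/R + 1/(jωL)
Y = (0.00208 − j0.00777) S
|Y| = 0.00805 S → |Z| = 1/|Y| = 124 Ω, ∠Z = −∠Y = 75.0°

124 Ω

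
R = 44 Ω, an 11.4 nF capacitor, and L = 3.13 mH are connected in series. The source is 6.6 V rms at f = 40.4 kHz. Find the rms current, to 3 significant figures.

ω = 2πf = 253800 rad/s
X_L = ωL = 795 Ω
X_C = 1/(ωC) = 346 Ω
Net reactance X = X_L − X_C = 449 Ω
Z = 44.0 + j449 Ω
|Z| = √(44.0² + 449²) = 451 Ω
I = V/|Z| = 6.6/451 = 14.6 mA

14.6 mA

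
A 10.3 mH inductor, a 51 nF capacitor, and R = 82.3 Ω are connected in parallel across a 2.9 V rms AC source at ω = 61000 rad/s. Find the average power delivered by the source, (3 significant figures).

X_L = ωL = 628 Ω
X_C = 1/(ωC) = 321 Ω
Parallel: admittances add. Y = 1/R + 1/(jωL) + jωC
Y = (0.0122 + j0.00152) S
|Y| = 0.0122 S → |Z| = 1/|Y| = 81.7 Ω, ∠Z = −∠Y = -7.13°
I = V/|Z| = 35.5 mA
P = VI cos φ = 2.9 × 0.0355 × cos(-7.13°) = 102 mW

102 mW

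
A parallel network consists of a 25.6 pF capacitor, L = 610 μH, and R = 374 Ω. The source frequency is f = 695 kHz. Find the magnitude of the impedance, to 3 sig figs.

372 Ω

ω = 2πf = 4.367e+06 rad/s
X_L = ωL = 2660 Ω
X_C = 1/(ωC) = 8950 Ω
Parallel: admittances add. Y = 1/R + 1/(jωL) + jωC
Y = (0.00267 − j0.000264) S
|Y| = 0.00269 S → |Z| = 1/|Y| = 372 Ω, ∠Z = −∠Y = 5.63°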